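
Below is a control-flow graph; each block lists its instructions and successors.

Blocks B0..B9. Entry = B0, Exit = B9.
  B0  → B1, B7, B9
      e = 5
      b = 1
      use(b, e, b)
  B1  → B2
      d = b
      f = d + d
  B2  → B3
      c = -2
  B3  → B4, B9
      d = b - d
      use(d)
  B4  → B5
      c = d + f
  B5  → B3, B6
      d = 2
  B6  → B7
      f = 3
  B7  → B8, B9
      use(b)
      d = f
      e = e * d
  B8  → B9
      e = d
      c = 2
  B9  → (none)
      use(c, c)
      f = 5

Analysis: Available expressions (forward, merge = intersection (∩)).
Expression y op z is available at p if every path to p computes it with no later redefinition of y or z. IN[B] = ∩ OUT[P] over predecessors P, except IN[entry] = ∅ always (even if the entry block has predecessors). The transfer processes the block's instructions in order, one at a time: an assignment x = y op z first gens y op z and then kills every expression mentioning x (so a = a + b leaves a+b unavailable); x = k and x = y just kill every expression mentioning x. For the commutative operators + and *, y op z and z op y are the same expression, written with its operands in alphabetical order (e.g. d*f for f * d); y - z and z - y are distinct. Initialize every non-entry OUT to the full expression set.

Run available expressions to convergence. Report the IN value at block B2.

Answer: {d+d}

Trace:
Converged values:
  B0:   IN={}   OUT={}
  B1:   IN={}   OUT={d+d}
  B2:   IN={d+d}   OUT={d+d}
  B3:   IN={}   OUT={}
  B4:   IN={}   OUT={d+f}
  B5:   IN={d+f}   OUT={}
  B6:   IN={}   OUT={}
  B7:   IN={}   OUT={}
  B8:   IN={}   OUT={}
  B9:   IN={}   OUT={}

Merge at B2: IN[B2] = OUT[B1] = {d+d}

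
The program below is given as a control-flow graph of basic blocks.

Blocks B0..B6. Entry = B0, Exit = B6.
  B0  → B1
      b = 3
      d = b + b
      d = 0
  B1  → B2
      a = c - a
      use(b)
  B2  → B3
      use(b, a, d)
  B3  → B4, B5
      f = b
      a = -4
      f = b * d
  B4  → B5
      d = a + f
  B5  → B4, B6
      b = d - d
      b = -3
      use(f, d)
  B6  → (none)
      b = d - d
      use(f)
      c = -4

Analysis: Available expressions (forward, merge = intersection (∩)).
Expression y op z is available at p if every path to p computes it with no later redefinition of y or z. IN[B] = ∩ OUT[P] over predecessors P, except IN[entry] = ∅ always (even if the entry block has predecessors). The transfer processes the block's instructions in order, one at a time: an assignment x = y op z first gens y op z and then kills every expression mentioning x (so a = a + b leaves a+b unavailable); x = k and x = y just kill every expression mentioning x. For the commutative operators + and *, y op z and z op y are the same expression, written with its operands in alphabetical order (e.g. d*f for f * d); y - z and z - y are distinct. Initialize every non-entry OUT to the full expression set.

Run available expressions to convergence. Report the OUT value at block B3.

Converged values:
  B0:  IN={}  OUT={b+b}
  B1:  IN={b+b}  OUT={b+b}
  B2:  IN={b+b}  OUT={b+b}
  B3:  IN={b+b}  OUT={b*d, b+b}
  B4:  IN={}  OUT={a+f}
  B5:  IN={}  OUT={d-d}
  B6:  IN={d-d}  OUT={d-d}

Merge at B3: IN[B3] = OUT[B2] = {b+b}
Applying B3's transfer function to that IN value gives OUT[B3] (row B3 above).

Answer: {b*d, b+b}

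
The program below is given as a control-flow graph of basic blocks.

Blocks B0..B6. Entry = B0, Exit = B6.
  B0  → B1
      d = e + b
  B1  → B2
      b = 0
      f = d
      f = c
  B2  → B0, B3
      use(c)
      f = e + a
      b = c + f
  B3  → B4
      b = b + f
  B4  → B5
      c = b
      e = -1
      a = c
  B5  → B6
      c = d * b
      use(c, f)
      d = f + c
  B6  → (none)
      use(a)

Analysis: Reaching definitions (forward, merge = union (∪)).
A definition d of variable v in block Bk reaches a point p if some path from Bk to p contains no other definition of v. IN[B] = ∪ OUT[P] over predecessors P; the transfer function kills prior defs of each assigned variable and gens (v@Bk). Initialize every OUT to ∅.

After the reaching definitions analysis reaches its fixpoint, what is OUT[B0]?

Answer: {b@B2, d@B0, f@B2}

Derivation:
Converged values:
  B0: | IN={b@B2, d@B0, f@B2} | OUT={b@B2, d@B0, f@B2}
  B1: | IN={b@B2, d@B0, f@B2} | OUT={b@B1, d@B0, f@B1}
  B2: | IN={b@B1, d@B0, f@B1} | OUT={b@B2, d@B0, f@B2}
  B3: | IN={b@B2, d@B0, f@B2} | OUT={b@B3, d@B0, f@B2}
  B4: | IN={b@B3, d@B0, f@B2} | OUT={a@B4, b@B3, c@B4, d@B0, e@B4, f@B2}
  B5: | IN={a@B4, b@B3, c@B4, d@B0, e@B4, f@B2} | OUT={a@B4, b@B3, c@B5, d@B5, e@B4, f@B2}
  B6: | IN={a@B4, b@B3, c@B5, d@B5, e@B4, f@B2} | OUT={a@B4, b@B3, c@B5, d@B5, e@B4, f@B2}

Merge at B0 (entry node, so the boundary value {} is joined with the incoming edge(s)): IN[B0] = {} ⊔ OUT[B2] = {b@B2, d@B0, f@B2}
Applying B0's transfer function to that IN value gives OUT[B0] (row B0 above).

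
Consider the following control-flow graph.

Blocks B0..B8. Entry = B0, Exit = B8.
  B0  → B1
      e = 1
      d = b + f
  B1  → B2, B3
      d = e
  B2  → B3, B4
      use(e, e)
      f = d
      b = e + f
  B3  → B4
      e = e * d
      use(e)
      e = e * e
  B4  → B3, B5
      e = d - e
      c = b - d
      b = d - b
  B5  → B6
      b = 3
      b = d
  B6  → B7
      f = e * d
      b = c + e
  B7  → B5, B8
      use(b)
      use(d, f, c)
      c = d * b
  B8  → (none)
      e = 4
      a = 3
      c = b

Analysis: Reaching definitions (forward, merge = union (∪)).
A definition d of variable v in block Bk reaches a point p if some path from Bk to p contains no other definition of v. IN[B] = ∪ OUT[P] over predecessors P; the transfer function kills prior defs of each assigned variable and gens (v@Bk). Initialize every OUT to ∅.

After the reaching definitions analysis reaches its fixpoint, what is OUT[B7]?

Converged values:
  B0:  IN={}  OUT={d@B0, e@B0}
  B1:  IN={d@B0, e@B0}  OUT={d@B1, e@B0}
  B2:  IN={d@B1, e@B0}  OUT={b@B2, d@B1, e@B0, f@B2}
  B3:  IN={b@B2, b@B4, c@B4, d@B1, e@B0, e@B4, f@B2}  OUT={b@B2, b@B4, c@B4, d@B1, e@B3, f@B2}
  B4:  IN={b@B2, b@B4, c@B4, d@B1, e@B0, e@B3, f@B2}  OUT={b@B4, c@B4, d@B1, e@B4, f@B2}
  B5:  IN={b@B4, b@B6, c@B4, c@B7, d@B1, e@B4, f@B2, f@B6}  OUT={b@B5, c@B4, c@B7, d@B1, e@B4, f@B2, f@B6}
  B6:  IN={b@B5, c@B4, c@B7, d@B1, e@B4, f@B2, f@B6}  OUT={b@B6, c@B4, c@B7, d@B1, e@B4, f@B6}
  B7:  IN={b@B6, c@B4, c@B7, d@B1, e@B4, f@B6}  OUT={b@B6, c@B7, d@B1, e@B4, f@B6}
  B8:  IN={b@B6, c@B7, d@B1, e@B4, f@B6}  OUT={a@B8, b@B6, c@B8, d@B1, e@B8, f@B6}

Merge at B7: IN[B7] = OUT[B6] = {b@B6, c@B4, c@B7, d@B1, e@B4, f@B6}
Applying B7's transfer function to that IN value gives OUT[B7] (row B7 above).

Answer: {b@B6, c@B7, d@B1, e@B4, f@B6}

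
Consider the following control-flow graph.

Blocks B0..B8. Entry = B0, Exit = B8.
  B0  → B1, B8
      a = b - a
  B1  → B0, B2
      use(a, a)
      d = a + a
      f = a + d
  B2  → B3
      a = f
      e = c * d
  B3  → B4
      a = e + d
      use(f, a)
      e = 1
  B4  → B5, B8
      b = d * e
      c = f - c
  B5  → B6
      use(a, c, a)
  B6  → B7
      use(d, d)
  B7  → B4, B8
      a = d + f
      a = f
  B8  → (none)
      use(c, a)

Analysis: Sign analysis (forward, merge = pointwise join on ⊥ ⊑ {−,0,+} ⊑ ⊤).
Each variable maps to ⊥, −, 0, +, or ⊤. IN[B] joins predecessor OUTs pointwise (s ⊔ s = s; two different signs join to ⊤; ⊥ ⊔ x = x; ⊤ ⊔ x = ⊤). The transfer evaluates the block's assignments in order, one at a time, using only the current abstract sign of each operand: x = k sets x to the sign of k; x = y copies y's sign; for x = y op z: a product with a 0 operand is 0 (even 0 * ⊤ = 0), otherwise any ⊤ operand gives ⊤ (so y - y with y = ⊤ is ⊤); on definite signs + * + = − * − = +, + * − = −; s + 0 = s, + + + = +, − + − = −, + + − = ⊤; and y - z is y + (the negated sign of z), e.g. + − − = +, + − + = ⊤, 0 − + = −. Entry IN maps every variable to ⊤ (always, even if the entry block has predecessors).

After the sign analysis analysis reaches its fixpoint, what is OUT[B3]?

Answer: {a: ⊤, b: ⊤, c: ⊤, d: ⊤, e: +, f: ⊤}

Derivation:
Fixpoint table:
  B0:  IN=(all ⊤)  OUT=(all ⊤)
  B1:  IN=(all ⊤)  OUT=(all ⊤)
  B2:  IN=(all ⊤)  OUT=(all ⊤)
  B3:  IN=(all ⊤)  OUT={e:+; rest ⊤}
  B4:  IN={e:+; rest ⊤}  OUT={e:+; rest ⊤}
  B5:  IN={e:+; rest ⊤}  OUT={e:+; rest ⊤}
  B6:  IN={e:+; rest ⊤}  OUT={e:+; rest ⊤}
  B7:  IN={e:+; rest ⊤}  OUT={e:+; rest ⊤}
  B8:  IN=(all ⊤)  OUT=(all ⊤)

Merge at B3: IN[B3] = OUT[B2] = {a: ⊤, b: ⊤, c: ⊤, d: ⊤, e: ⊤, f: ⊤}
Applying B3's transfer function to that IN value gives OUT[B3] (row B3 above).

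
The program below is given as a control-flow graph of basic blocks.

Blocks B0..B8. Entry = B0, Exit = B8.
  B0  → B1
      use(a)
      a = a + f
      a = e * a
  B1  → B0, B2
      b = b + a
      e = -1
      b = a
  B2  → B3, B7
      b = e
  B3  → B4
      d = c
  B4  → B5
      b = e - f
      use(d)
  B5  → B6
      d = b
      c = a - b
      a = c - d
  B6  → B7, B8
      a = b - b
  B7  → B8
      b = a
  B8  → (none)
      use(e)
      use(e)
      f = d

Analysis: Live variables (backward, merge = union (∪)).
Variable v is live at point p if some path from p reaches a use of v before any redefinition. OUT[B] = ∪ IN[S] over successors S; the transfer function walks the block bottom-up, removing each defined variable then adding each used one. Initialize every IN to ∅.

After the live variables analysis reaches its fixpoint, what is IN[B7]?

Answer: {a, d, e}

Working:
Per-block solution:
  B0:   IN={a, b, c, d, e, f}   OUT={a, b, c, d, f}
  B1:   IN={a, b, c, d, f}   OUT={a, b, c, d, e, f}
  B2:   IN={a, c, d, e, f}   OUT={a, c, d, e, f}
  B3:   IN={a, c, e, f}   OUT={a, d, e, f}
  B4:   IN={a, d, e, f}   OUT={a, b, e}
  B5:   IN={a, b, e}   OUT={b, d, e}
  B6:   IN={b, d, e}   OUT={a, d, e}
  B7:   IN={a, d, e}   OUT={d, e}
  B8:   IN={d, e}   OUT={}

Merge at B7: OUT[B7] = IN[B8] = {d, e}
Applying B7's transfer function to that OUT value gives IN[B7] (row B7 above).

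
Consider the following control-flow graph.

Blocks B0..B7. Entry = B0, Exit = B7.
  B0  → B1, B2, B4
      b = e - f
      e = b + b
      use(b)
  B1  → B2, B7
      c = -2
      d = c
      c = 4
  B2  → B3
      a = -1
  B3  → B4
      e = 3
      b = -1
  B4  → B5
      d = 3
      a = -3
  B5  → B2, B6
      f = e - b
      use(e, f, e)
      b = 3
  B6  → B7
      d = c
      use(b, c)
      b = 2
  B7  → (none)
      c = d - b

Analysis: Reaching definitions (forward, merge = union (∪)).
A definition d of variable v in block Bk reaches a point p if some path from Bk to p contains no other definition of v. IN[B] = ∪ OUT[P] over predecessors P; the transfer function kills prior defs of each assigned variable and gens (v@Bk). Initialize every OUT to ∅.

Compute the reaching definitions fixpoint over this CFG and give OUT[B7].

Per-block solution:
  B0: | IN={} | OUT={b@B0, e@B0}
  B1: | IN={b@B0, e@B0} | OUT={b@B0, c@B1, d@B1, e@B0}
  B2: | IN={a@B4, b@B0, b@B5, c@B1, d@B1, d@B4, e@B0, e@B3, f@B5} | OUT={a@B2, b@B0, b@B5, c@B1, d@B1, d@B4, e@B0, e@B3, f@B5}
  B3: | IN={a@B2, b@B0, b@B5, c@B1, d@B1, d@B4, e@B0, e@B3, f@B5} | OUT={a@B2, b@B3, c@B1, d@B1, d@B4, e@B3, f@B5}
  B4: | IN={a@B2, b@B0, b@B3, c@B1, d@B1, d@B4, e@B0, e@B3, f@B5} | OUT={a@B4, b@B0, b@B3, c@B1, d@B4, e@B0, e@B3, f@B5}
  B5: | IN={a@B4, b@B0, b@B3, c@B1, d@B4, e@B0, e@B3, f@B5} | OUT={a@B4, b@B5, c@B1, d@B4, e@B0, e@B3, f@B5}
  B6: | IN={a@B4, b@B5, c@B1, d@B4, e@B0, e@B3, f@B5} | OUT={a@B4, b@B6, c@B1, d@B6, e@B0, e@B3, f@B5}
  B7: | IN={a@B4, b@B0, b@B6, c@B1, d@B1, d@B6, e@B0, e@B3, f@B5} | OUT={a@B4, b@B0, b@B6, c@B7, d@B1, d@B6, e@B0, e@B3, f@B5}

Merge at B7: IN[B7] = OUT[B1] ⊔ OUT[B6] = {a@B4, b@B0, b@B6, c@B1, d@B1, d@B6, e@B0, e@B3, f@B5}
Applying B7's transfer function to that IN value gives OUT[B7] (row B7 above).

Answer: {a@B4, b@B0, b@B6, c@B7, d@B1, d@B6, e@B0, e@B3, f@B5}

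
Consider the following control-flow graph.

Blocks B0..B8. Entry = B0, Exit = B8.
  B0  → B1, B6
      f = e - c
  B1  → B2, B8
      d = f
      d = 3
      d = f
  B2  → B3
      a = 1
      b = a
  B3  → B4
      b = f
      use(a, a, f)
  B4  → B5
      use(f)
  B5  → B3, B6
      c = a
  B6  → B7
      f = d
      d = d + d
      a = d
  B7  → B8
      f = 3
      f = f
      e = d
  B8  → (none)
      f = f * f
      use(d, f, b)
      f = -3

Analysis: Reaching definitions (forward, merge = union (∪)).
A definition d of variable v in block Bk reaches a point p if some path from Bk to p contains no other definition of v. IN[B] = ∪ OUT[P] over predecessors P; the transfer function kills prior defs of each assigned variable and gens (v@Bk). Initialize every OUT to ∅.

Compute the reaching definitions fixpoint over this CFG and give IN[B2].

Per-block solution:
  B0:  IN={}  OUT={f@B0}
  B1:  IN={f@B0}  OUT={d@B1, f@B0}
  B2:  IN={d@B1, f@B0}  OUT={a@B2, b@B2, d@B1, f@B0}
  B3:  IN={a@B2, b@B2, b@B3, c@B5, d@B1, f@B0}  OUT={a@B2, b@B3, c@B5, d@B1, f@B0}
  B4:  IN={a@B2, b@B3, c@B5, d@B1, f@B0}  OUT={a@B2, b@B3, c@B5, d@B1, f@B0}
  B5:  IN={a@B2, b@B3, c@B5, d@B1, f@B0}  OUT={a@B2, b@B3, c@B5, d@B1, f@B0}
  B6:  IN={a@B2, b@B3, c@B5, d@B1, f@B0}  OUT={a@B6, b@B3, c@B5, d@B6, f@B6}
  B7:  IN={a@B6, b@B3, c@B5, d@B6, f@B6}  OUT={a@B6, b@B3, c@B5, d@B6, e@B7, f@B7}
  B8:  IN={a@B6, b@B3, c@B5, d@B1, d@B6, e@B7, f@B0, f@B7}  OUT={a@B6, b@B3, c@B5, d@B1, d@B6, e@B7, f@B8}

Merge at B2: IN[B2] = OUT[B1] = {d@B1, f@B0}

Answer: {d@B1, f@B0}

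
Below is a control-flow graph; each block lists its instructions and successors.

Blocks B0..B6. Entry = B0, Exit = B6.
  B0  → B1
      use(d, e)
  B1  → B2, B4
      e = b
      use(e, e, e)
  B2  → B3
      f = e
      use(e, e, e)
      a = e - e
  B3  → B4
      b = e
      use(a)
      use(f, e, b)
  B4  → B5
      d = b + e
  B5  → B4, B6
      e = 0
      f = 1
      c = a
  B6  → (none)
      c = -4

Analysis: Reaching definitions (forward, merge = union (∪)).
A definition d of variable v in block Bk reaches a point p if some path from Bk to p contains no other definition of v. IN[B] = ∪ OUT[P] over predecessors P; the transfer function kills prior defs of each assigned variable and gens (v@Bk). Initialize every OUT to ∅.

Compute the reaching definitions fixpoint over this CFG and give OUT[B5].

Answer: {a@B2, b@B3, c@B5, d@B4, e@B5, f@B5}

Derivation:
Fixpoint table:
  B0:  IN={}  OUT={}
  B1:  IN={}  OUT={e@B1}
  B2:  IN={e@B1}  OUT={a@B2, e@B1, f@B2}
  B3:  IN={a@B2, e@B1, f@B2}  OUT={a@B2, b@B3, e@B1, f@B2}
  B4:  IN={a@B2, b@B3, c@B5, d@B4, e@B1, e@B5, f@B2, f@B5}  OUT={a@B2, b@B3, c@B5, d@B4, e@B1, e@B5, f@B2, f@B5}
  B5:  IN={a@B2, b@B3, c@B5, d@B4, e@B1, e@B5, f@B2, f@B5}  OUT={a@B2, b@B3, c@B5, d@B4, e@B5, f@B5}
  B6:  IN={a@B2, b@B3, c@B5, d@B4, e@B5, f@B5}  OUT={a@B2, b@B3, c@B6, d@B4, e@B5, f@B5}

Merge at B5: IN[B5] = OUT[B4] = {a@B2, b@B3, c@B5, d@B4, e@B1, e@B5, f@B2, f@B5}
Applying B5's transfer function to that IN value gives OUT[B5] (row B5 above).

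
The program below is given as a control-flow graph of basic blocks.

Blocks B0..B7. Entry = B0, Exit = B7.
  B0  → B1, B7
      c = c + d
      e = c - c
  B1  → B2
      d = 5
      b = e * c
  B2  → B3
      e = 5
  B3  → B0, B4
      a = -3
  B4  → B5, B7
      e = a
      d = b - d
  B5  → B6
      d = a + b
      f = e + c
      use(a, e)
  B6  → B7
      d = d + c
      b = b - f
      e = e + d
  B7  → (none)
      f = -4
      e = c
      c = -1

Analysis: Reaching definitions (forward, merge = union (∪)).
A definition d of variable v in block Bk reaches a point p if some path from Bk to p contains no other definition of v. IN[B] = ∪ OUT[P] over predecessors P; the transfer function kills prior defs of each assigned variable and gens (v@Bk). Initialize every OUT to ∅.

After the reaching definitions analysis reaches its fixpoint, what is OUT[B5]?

Fixpoint table:
  B0:   IN={a@B3, b@B1, c@B0, d@B1, e@B2}   OUT={a@B3, b@B1, c@B0, d@B1, e@B0}
  B1:   IN={a@B3, b@B1, c@B0, d@B1, e@B0}   OUT={a@B3, b@B1, c@B0, d@B1, e@B0}
  B2:   IN={a@B3, b@B1, c@B0, d@B1, e@B0}   OUT={a@B3, b@B1, c@B0, d@B1, e@B2}
  B3:   IN={a@B3, b@B1, c@B0, d@B1, e@B2}   OUT={a@B3, b@B1, c@B0, d@B1, e@B2}
  B4:   IN={a@B3, b@B1, c@B0, d@B1, e@B2}   OUT={a@B3, b@B1, c@B0, d@B4, e@B4}
  B5:   IN={a@B3, b@B1, c@B0, d@B4, e@B4}   OUT={a@B3, b@B1, c@B0, d@B5, e@B4, f@B5}
  B6:   IN={a@B3, b@B1, c@B0, d@B5, e@B4, f@B5}   OUT={a@B3, b@B6, c@B0, d@B6, e@B6, f@B5}
  B7:   IN={a@B3, b@B1, b@B6, c@B0, d@B1, d@B4, d@B6, e@B0, e@B4, e@B6, f@B5}   OUT={a@B3, b@B1, b@B6, c@B7, d@B1, d@B4, d@B6, e@B7, f@B7}

Merge at B5: IN[B5] = OUT[B4] = {a@B3, b@B1, c@B0, d@B4, e@B4}
Applying B5's transfer function to that IN value gives OUT[B5] (row B5 above).

Answer: {a@B3, b@B1, c@B0, d@B5, e@B4, f@B5}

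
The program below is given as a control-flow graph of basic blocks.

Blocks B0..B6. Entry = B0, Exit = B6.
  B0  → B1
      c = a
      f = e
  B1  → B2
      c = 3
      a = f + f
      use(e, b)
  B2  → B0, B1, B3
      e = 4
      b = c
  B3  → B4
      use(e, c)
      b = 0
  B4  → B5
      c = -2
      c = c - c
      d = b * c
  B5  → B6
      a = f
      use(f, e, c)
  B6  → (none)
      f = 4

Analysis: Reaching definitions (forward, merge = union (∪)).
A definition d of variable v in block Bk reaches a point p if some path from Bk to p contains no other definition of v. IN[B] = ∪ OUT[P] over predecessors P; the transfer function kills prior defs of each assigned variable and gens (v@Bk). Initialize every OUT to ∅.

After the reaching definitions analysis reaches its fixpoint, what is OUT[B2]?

Fixpoint table:
  B0:   IN={a@B1, b@B2, c@B1, e@B2, f@B0}   OUT={a@B1, b@B2, c@B0, e@B2, f@B0}
  B1:   IN={a@B1, b@B2, c@B0, c@B1, e@B2, f@B0}   OUT={a@B1, b@B2, c@B1, e@B2, f@B0}
  B2:   IN={a@B1, b@B2, c@B1, e@B2, f@B0}   OUT={a@B1, b@B2, c@B1, e@B2, f@B0}
  B3:   IN={a@B1, b@B2, c@B1, e@B2, f@B0}   OUT={a@B1, b@B3, c@B1, e@B2, f@B0}
  B4:   IN={a@B1, b@B3, c@B1, e@B2, f@B0}   OUT={a@B1, b@B3, c@B4, d@B4, e@B2, f@B0}
  B5:   IN={a@B1, b@B3, c@B4, d@B4, e@B2, f@B0}   OUT={a@B5, b@B3, c@B4, d@B4, e@B2, f@B0}
  B6:   IN={a@B5, b@B3, c@B4, d@B4, e@B2, f@B0}   OUT={a@B5, b@B3, c@B4, d@B4, e@B2, f@B6}

Merge at B2: IN[B2] = OUT[B1] = {a@B1, b@B2, c@B1, e@B2, f@B0}
Applying B2's transfer function to that IN value gives OUT[B2] (row B2 above).

Answer: {a@B1, b@B2, c@B1, e@B2, f@B0}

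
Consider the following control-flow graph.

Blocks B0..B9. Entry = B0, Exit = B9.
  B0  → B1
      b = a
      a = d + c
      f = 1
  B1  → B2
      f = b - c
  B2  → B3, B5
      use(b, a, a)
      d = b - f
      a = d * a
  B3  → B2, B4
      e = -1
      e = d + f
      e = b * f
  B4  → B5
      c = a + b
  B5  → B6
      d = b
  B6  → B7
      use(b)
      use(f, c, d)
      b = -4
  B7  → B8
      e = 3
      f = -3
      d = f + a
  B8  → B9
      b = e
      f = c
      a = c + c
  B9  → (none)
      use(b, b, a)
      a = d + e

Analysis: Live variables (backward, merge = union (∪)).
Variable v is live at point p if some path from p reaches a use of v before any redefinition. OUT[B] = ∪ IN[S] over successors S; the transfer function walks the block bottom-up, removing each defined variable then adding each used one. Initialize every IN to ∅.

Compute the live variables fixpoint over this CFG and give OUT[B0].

Answer: {a, b, c}

Trace:
Fixpoint table:
  B0:   IN={a, c, d}   OUT={a, b, c}
  B1:   IN={a, b, c}   OUT={a, b, c, f}
  B2:   IN={a, b, c, f}   OUT={a, b, c, d, f}
  B3:   IN={a, b, c, d, f}   OUT={a, b, c, f}
  B4:   IN={a, b, f}   OUT={a, b, c, f}
  B5:   IN={a, b, c, f}   OUT={a, b, c, d, f}
  B6:   IN={a, b, c, d, f}   OUT={a, c}
  B7:   IN={a, c}   OUT={c, d, e}
  B8:   IN={c, d, e}   OUT={a, b, d, e}
  B9:   IN={a, b, d, e}   OUT={}

Merge at B0: OUT[B0] = IN[B1] = {a, b, c}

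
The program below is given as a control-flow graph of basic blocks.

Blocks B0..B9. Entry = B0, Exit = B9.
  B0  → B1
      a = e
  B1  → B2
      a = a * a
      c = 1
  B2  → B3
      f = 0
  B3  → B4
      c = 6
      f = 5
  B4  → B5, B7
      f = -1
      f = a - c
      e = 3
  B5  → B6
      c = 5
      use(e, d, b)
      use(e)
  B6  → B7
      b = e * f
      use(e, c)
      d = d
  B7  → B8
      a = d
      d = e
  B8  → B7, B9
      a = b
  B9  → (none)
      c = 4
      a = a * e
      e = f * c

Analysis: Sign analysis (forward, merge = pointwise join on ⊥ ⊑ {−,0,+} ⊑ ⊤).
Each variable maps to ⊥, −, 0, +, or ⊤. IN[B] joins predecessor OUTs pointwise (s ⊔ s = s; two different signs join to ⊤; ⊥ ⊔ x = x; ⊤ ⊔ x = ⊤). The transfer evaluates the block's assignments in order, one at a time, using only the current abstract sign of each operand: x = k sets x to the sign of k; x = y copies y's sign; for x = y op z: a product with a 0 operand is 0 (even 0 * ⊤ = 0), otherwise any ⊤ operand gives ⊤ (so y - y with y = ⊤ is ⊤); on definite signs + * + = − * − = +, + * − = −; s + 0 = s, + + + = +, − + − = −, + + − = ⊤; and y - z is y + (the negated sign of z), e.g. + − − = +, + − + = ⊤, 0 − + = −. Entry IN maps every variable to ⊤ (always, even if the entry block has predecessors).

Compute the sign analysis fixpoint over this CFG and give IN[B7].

Converged values:
  B0:   IN=(all ⊤)   OUT=(all ⊤)
  B1:   IN=(all ⊤)   OUT={c:+; rest ⊤}
  B2:   IN={c:+; rest ⊤}   OUT={c:+, f:0; rest ⊤}
  B3:   IN={c:+, f:0; rest ⊤}   OUT={c:+, f:+; rest ⊤}
  B4:   IN={c:+, f:+; rest ⊤}   OUT={c:+, e:+; rest ⊤}
  B5:   IN={c:+, e:+; rest ⊤}   OUT={c:+, e:+; rest ⊤}
  B6:   IN={c:+, e:+; rest ⊤}   OUT={c:+, e:+; rest ⊤}
  B7:   IN={c:+, e:+; rest ⊤}   OUT={c:+, d:+, e:+; rest ⊤}
  B8:   IN={c:+, d:+, e:+; rest ⊤}   OUT={c:+, d:+, e:+; rest ⊤}
  B9:   IN={c:+, d:+, e:+; rest ⊤}   OUT={c:+, d:+; rest ⊤}

Merge at B7: IN[B7] = OUT[B4] ⊔ OUT[B6] ⊔ OUT[B8] = {a: ⊤, b: ⊤, c: +, d: ⊤, e: +, f: ⊤}

Answer: {a: ⊤, b: ⊤, c: +, d: ⊤, e: +, f: ⊤}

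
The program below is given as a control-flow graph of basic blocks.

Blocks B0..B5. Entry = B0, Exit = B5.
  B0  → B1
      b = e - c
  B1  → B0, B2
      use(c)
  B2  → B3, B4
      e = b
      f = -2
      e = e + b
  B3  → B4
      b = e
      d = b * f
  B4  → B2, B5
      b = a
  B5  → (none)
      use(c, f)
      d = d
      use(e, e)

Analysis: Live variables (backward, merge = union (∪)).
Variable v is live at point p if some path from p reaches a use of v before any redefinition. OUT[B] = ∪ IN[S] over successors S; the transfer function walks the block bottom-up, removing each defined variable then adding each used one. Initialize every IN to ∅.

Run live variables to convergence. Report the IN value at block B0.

Answer: {a, c, d, e}

Trace:
Per-block solution:
  B0:  IN={a, c, d, e}  OUT={a, b, c, d, e}
  B1:  IN={a, b, c, d, e}  OUT={a, b, c, d, e}
  B2:  IN={a, b, c, d}  OUT={a, c, d, e, f}
  B3:  IN={a, c, e, f}  OUT={a, c, d, e, f}
  B4:  IN={a, c, d, e, f}  OUT={a, b, c, d, e, f}
  B5:  IN={c, d, e, f}  OUT={}

Merge at B0: OUT[B0] = IN[B1] = {a, b, c, d, e}
Applying B0's transfer function to that OUT value gives IN[B0] (row B0 above).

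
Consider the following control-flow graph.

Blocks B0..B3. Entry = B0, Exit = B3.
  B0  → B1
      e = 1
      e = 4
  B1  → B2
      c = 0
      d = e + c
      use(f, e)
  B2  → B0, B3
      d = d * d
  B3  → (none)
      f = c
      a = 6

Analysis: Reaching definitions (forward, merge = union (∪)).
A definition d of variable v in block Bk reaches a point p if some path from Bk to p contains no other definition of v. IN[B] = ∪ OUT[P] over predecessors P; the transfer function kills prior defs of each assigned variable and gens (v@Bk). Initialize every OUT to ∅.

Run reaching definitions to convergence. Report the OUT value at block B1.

Answer: {c@B1, d@B1, e@B0}

Trace:
Per-block solution:
  B0:   IN={c@B1, d@B2, e@B0}   OUT={c@B1, d@B2, e@B0}
  B1:   IN={c@B1, d@B2, e@B0}   OUT={c@B1, d@B1, e@B0}
  B2:   IN={c@B1, d@B1, e@B0}   OUT={c@B1, d@B2, e@B0}
  B3:   IN={c@B1, d@B2, e@B0}   OUT={a@B3, c@B1, d@B2, e@B0, f@B3}

Merge at B1: IN[B1] = OUT[B0] = {c@B1, d@B2, e@B0}
Applying B1's transfer function to that IN value gives OUT[B1] (row B1 above).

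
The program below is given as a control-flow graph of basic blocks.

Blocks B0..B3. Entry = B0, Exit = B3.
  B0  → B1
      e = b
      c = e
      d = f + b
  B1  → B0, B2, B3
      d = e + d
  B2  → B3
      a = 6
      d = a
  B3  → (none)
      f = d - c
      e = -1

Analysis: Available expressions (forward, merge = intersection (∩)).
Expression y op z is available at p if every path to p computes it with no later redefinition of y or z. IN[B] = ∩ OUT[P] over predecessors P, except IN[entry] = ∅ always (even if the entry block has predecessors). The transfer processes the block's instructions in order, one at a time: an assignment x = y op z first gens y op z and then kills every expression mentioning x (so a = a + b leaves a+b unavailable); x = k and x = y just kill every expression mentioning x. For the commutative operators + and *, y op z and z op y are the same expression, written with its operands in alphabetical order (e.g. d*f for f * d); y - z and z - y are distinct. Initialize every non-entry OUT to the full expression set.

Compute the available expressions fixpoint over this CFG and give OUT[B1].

Per-block solution:
  B0:  IN={}  OUT={b+f}
  B1:  IN={b+f}  OUT={b+f}
  B2:  IN={b+f}  OUT={b+f}
  B3:  IN={b+f}  OUT={d-c}

Merge at B1: IN[B1] = OUT[B0] = {b+f}
Applying B1's transfer function to that IN value gives OUT[B1] (row B1 above).

Answer: {b+f}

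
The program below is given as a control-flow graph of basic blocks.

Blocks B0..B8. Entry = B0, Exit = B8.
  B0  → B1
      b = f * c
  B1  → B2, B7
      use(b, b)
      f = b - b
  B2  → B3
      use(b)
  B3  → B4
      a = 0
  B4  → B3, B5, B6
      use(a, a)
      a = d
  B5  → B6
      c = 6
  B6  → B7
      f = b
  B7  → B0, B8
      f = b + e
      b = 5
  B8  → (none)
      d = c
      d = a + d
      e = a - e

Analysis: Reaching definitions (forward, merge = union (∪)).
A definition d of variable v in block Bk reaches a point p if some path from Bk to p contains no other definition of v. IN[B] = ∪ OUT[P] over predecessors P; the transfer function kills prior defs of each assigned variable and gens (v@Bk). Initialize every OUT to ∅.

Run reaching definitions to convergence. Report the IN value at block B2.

Converged values:
  B0: | IN={a@B4, b@B7, c@B5, f@B7} | OUT={a@B4, b@B0, c@B5, f@B7}
  B1: | IN={a@B4, b@B0, c@B5, f@B7} | OUT={a@B4, b@B0, c@B5, f@B1}
  B2: | IN={a@B4, b@B0, c@B5, f@B1} | OUT={a@B4, b@B0, c@B5, f@B1}
  B3: | IN={a@B4, b@B0, c@B5, f@B1} | OUT={a@B3, b@B0, c@B5, f@B1}
  B4: | IN={a@B3, b@B0, c@B5, f@B1} | OUT={a@B4, b@B0, c@B5, f@B1}
  B5: | IN={a@B4, b@B0, c@B5, f@B1} | OUT={a@B4, b@B0, c@B5, f@B1}
  B6: | IN={a@B4, b@B0, c@B5, f@B1} | OUT={a@B4, b@B0, c@B5, f@B6}
  B7: | IN={a@B4, b@B0, c@B5, f@B1, f@B6} | OUT={a@B4, b@B7, c@B5, f@B7}
  B8: | IN={a@B4, b@B7, c@B5, f@B7} | OUT={a@B4, b@B7, c@B5, d@B8, e@B8, f@B7}

Merge at B2: IN[B2] = OUT[B1] = {a@B4, b@B0, c@B5, f@B1}

Answer: {a@B4, b@B0, c@B5, f@B1}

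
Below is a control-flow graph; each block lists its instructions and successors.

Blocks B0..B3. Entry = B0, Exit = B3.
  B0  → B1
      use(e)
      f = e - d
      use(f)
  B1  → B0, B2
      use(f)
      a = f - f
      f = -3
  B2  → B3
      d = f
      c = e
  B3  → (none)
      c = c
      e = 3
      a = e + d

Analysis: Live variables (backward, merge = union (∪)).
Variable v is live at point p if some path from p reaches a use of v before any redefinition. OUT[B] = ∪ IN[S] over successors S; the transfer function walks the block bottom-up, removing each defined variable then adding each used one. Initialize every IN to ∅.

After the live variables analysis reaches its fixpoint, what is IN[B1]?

Answer: {d, e, f}

Derivation:
Fixpoint table:
  B0: | IN={d, e} | OUT={d, e, f}
  B1: | IN={d, e, f} | OUT={d, e, f}
  B2: | IN={e, f} | OUT={c, d}
  B3: | IN={c, d} | OUT={}

Merge at B1: OUT[B1] = IN[B0] ⊔ IN[B2] = {d, e, f}
Applying B1's transfer function to that OUT value gives IN[B1] (row B1 above).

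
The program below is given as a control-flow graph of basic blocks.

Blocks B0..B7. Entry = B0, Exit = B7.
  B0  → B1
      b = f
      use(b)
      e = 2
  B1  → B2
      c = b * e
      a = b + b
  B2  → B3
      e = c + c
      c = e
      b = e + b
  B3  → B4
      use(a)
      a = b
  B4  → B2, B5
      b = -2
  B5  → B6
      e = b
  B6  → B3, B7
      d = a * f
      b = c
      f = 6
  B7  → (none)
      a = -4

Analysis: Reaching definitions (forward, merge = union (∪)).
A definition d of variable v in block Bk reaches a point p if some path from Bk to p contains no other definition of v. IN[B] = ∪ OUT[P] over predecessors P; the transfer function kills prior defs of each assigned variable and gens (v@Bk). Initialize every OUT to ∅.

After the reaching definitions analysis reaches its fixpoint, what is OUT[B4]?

Answer: {a@B3, b@B4, c@B2, d@B6, e@B2, e@B5, f@B6}

Trace:
Converged values:
  B0: | IN={} | OUT={b@B0, e@B0}
  B1: | IN={b@B0, e@B0} | OUT={a@B1, b@B0, c@B1, e@B0}
  B2: | IN={a@B1, a@B3, b@B0, b@B4, c@B1, c@B2, d@B6, e@B0, e@B2, e@B5, f@B6} | OUT={a@B1, a@B3, b@B2, c@B2, d@B6, e@B2, f@B6}
  B3: | IN={a@B1, a@B3, b@B2, b@B6, c@B2, d@B6, e@B2, e@B5, f@B6} | OUT={a@B3, b@B2, b@B6, c@B2, d@B6, e@B2, e@B5, f@B6}
  B4: | IN={a@B3, b@B2, b@B6, c@B2, d@B6, e@B2, e@B5, f@B6} | OUT={a@B3, b@B4, c@B2, d@B6, e@B2, e@B5, f@B6}
  B5: | IN={a@B3, b@B4, c@B2, d@B6, e@B2, e@B5, f@B6} | OUT={a@B3, b@B4, c@B2, d@B6, e@B5, f@B6}
  B6: | IN={a@B3, b@B4, c@B2, d@B6, e@B5, f@B6} | OUT={a@B3, b@B6, c@B2, d@B6, e@B5, f@B6}
  B7: | IN={a@B3, b@B6, c@B2, d@B6, e@B5, f@B6} | OUT={a@B7, b@B6, c@B2, d@B6, e@B5, f@B6}

Merge at B4: IN[B4] = OUT[B3] = {a@B3, b@B2, b@B6, c@B2, d@B6, e@B2, e@B5, f@B6}
Applying B4's transfer function to that IN value gives OUT[B4] (row B4 above).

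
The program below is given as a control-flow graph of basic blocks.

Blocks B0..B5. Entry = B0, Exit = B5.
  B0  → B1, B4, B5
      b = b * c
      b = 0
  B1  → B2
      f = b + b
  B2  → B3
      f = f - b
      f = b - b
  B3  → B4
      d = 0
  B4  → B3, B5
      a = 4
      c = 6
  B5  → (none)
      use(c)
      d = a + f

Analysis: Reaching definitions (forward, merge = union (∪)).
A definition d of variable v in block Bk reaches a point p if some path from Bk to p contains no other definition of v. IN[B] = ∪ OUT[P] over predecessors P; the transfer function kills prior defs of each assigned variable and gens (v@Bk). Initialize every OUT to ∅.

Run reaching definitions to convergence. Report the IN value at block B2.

Per-block solution:
  B0:  IN={}  OUT={b@B0}
  B1:  IN={b@B0}  OUT={b@B0, f@B1}
  B2:  IN={b@B0, f@B1}  OUT={b@B0, f@B2}
  B3:  IN={a@B4, b@B0, c@B4, d@B3, f@B2}  OUT={a@B4, b@B0, c@B4, d@B3, f@B2}
  B4:  IN={a@B4, b@B0, c@B4, d@B3, f@B2}  OUT={a@B4, b@B0, c@B4, d@B3, f@B2}
  B5:  IN={a@B4, b@B0, c@B4, d@B3, f@B2}  OUT={a@B4, b@B0, c@B4, d@B5, f@B2}

Merge at B2: IN[B2] = OUT[B1] = {b@B0, f@B1}

Answer: {b@B0, f@B1}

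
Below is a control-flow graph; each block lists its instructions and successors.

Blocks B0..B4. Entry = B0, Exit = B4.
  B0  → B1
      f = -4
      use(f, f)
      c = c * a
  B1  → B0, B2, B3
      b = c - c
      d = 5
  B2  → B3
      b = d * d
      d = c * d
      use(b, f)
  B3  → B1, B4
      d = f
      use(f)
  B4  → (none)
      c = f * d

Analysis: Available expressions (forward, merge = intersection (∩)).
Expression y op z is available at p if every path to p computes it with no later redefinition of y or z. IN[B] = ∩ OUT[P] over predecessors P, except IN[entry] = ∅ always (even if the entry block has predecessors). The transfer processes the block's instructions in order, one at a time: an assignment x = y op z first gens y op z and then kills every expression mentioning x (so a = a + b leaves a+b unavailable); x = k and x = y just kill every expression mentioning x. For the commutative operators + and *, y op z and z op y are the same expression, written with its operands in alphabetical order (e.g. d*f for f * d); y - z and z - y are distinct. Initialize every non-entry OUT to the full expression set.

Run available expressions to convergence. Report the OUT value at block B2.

Answer: {c-c}

Trace:
Per-block solution:
  B0:   IN={}   OUT={}
  B1:   IN={}   OUT={c-c}
  B2:   IN={c-c}   OUT={c-c}
  B3:   IN={c-c}   OUT={c-c}
  B4:   IN={c-c}   OUT={d*f}

Merge at B2: IN[B2] = OUT[B1] = {c-c}
Applying B2's transfer function to that IN value gives OUT[B2] (row B2 above).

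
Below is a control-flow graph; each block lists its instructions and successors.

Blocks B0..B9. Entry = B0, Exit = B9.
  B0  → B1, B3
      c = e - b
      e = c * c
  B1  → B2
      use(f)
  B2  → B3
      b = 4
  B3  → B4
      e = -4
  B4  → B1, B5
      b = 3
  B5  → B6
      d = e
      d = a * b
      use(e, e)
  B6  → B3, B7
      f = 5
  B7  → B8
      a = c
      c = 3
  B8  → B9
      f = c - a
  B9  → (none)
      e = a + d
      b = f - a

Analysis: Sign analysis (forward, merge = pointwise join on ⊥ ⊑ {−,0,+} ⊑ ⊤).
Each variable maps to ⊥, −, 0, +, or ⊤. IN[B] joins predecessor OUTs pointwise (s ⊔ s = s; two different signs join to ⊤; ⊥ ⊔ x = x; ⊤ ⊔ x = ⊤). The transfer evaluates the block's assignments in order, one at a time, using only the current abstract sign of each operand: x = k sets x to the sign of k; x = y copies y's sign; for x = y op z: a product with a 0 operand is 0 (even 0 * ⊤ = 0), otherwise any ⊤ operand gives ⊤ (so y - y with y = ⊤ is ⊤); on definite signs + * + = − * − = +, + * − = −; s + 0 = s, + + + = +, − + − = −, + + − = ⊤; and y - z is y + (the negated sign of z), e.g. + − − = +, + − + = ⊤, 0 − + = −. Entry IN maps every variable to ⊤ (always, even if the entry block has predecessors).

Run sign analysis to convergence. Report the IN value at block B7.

Answer: {a: ⊤, b: +, c: ⊤, d: ⊤, e: -, f: +}

Working:
Per-block solution:
  B0:   IN=(all ⊤)   OUT=(all ⊤)
  B1:   IN=(all ⊤)   OUT=(all ⊤)
  B2:   IN=(all ⊤)   OUT={b:+; rest ⊤}
  B3:   IN=(all ⊤)   OUT={e:-; rest ⊤}
  B4:   IN={e:-; rest ⊤}   OUT={b:+, e:-; rest ⊤}
  B5:   IN={b:+, e:-; rest ⊤}   OUT={b:+, e:-; rest ⊤}
  B6:   IN={b:+, e:-; rest ⊤}   OUT={b:+, e:-, f:+; rest ⊤}
  B7:   IN={b:+, e:-, f:+; rest ⊤}   OUT={b:+, c:+, e:-, f:+; rest ⊤}
  B8:   IN={b:+, c:+, e:-, f:+; rest ⊤}   OUT={b:+, c:+, e:-; rest ⊤}
  B9:   IN={b:+, c:+, e:-; rest ⊤}   OUT={c:+; rest ⊤}

Merge at B7: IN[B7] = OUT[B6] = {a: ⊤, b: +, c: ⊤, d: ⊤, e: -, f: +}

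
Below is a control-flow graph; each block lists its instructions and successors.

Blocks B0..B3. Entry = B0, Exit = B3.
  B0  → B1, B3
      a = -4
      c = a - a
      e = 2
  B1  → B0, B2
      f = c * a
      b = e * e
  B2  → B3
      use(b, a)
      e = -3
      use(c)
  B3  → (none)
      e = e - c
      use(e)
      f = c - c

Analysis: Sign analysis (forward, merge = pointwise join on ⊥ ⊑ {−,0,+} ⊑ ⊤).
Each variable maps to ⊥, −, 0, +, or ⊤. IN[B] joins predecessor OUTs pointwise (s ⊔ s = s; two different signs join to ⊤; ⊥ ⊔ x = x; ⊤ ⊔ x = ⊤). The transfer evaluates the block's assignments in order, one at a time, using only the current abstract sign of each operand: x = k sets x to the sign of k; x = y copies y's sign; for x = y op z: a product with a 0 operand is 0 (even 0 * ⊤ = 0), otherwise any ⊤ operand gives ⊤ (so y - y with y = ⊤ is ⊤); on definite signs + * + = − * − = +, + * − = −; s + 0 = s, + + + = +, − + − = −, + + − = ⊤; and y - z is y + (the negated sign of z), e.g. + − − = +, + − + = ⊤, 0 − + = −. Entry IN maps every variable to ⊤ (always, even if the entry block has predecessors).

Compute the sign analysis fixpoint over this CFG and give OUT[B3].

Fixpoint table:
  B0: | IN=(all ⊤) | OUT={a:-, e:+; rest ⊤}
  B1: | IN={a:-, e:+; rest ⊤} | OUT={a:-, b:+, e:+; rest ⊤}
  B2: | IN={a:-, b:+, e:+; rest ⊤} | OUT={a:-, b:+, e:-; rest ⊤}
  B3: | IN={a:-; rest ⊤} | OUT={a:-; rest ⊤}

Merge at B3: IN[B3] = OUT[B0] ⊔ OUT[B2] = {a: -, b: ⊤, c: ⊤, d: ⊤, e: ⊤, f: ⊤}
Applying B3's transfer function to that IN value gives OUT[B3] (row B3 above).

Answer: {a: -, b: ⊤, c: ⊤, d: ⊤, e: ⊤, f: ⊤}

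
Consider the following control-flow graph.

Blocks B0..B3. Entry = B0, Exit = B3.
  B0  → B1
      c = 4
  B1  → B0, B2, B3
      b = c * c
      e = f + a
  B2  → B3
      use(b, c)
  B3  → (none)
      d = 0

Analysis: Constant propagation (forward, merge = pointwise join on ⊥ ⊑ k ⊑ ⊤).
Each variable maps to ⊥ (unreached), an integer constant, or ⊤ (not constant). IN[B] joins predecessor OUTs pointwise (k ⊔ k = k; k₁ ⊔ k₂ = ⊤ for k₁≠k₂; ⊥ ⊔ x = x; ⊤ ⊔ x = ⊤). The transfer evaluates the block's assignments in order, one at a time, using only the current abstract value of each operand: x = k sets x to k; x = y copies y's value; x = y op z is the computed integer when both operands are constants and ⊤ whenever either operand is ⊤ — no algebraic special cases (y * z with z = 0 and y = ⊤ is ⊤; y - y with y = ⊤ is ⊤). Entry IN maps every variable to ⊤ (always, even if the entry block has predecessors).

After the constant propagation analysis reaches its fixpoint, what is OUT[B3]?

Per-block solution:
  B0:   IN=(all ⊤)   OUT={c:4; rest ⊤}
  B1:   IN={c:4; rest ⊤}   OUT={b:16, c:4; rest ⊤}
  B2:   IN={b:16, c:4; rest ⊤}   OUT={b:16, c:4; rest ⊤}
  B3:   IN={b:16, c:4; rest ⊤}   OUT={b:16, c:4, d:0; rest ⊤}

Merge at B3: IN[B3] = OUT[B1] ⊔ OUT[B2] = {a: ⊤, b: 16, c: 4, d: ⊤, e: ⊤, f: ⊤}
Applying B3's transfer function to that IN value gives OUT[B3] (row B3 above).

Answer: {a: ⊤, b: 16, c: 4, d: 0, e: ⊤, f: ⊤}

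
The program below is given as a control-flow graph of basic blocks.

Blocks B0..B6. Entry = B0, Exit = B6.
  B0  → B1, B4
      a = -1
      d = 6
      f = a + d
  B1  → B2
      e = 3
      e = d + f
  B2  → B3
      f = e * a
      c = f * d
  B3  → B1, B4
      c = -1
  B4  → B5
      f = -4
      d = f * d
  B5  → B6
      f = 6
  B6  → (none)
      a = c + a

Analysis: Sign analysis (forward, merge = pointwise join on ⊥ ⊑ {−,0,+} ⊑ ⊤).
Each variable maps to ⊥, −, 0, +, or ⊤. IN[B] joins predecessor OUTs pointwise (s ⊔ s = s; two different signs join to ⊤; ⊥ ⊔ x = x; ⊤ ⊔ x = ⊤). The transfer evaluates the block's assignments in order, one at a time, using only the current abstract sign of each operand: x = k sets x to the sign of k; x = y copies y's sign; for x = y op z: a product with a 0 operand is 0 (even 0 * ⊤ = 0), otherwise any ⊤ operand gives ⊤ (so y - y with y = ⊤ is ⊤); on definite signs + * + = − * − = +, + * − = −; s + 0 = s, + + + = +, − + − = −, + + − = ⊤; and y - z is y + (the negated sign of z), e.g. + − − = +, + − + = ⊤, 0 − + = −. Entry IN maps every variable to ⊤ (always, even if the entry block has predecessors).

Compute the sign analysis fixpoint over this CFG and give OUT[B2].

Per-block solution:
  B0:   IN=(all ⊤)   OUT={a:-, d:+; rest ⊤}
  B1:   IN={a:-, d:+; rest ⊤}   OUT={a:-, d:+; rest ⊤}
  B2:   IN={a:-, d:+; rest ⊤}   OUT={a:-, d:+; rest ⊤}
  B3:   IN={a:-, d:+; rest ⊤}   OUT={a:-, c:-, d:+; rest ⊤}
  B4:   IN={a:-, d:+; rest ⊤}   OUT={a:-, d:-, f:-; rest ⊤}
  B5:   IN={a:-, d:-, f:-; rest ⊤}   OUT={a:-, d:-, f:+; rest ⊤}
  B6:   IN={a:-, d:-, f:+; rest ⊤}   OUT={d:-, f:+; rest ⊤}

Merge at B2: IN[B2] = OUT[B1] = {a: -, b: ⊤, c: ⊤, d: +, e: ⊤, f: ⊤}
Applying B2's transfer function to that IN value gives OUT[B2] (row B2 above).

Answer: {a: -, b: ⊤, c: ⊤, d: +, e: ⊤, f: ⊤}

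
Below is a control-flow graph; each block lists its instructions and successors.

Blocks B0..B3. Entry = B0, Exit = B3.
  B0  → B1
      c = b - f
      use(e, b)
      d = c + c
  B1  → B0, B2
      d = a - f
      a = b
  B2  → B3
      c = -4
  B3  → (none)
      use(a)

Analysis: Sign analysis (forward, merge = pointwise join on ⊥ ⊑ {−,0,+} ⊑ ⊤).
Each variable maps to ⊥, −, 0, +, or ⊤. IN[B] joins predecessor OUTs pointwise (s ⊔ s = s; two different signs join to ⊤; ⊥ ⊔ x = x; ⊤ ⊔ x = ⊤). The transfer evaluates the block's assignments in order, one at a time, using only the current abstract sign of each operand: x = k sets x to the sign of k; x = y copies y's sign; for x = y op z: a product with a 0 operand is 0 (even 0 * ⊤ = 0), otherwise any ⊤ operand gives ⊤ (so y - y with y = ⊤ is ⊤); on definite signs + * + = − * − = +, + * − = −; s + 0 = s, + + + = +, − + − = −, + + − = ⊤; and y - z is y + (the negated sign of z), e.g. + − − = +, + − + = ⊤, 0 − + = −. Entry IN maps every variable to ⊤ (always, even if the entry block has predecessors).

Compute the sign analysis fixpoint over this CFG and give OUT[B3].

Answer: {a: ⊤, b: ⊤, c: -, d: ⊤, e: ⊤, f: ⊤}

Trace:
Converged values:
  B0: | IN=(all ⊤) | OUT=(all ⊤)
  B1: | IN=(all ⊤) | OUT=(all ⊤)
  B2: | IN=(all ⊤) | OUT={c:-; rest ⊤}
  B3: | IN={c:-; rest ⊤} | OUT={c:-; rest ⊤}

Merge at B3: IN[B3] = OUT[B2] = {a: ⊤, b: ⊤, c: -, d: ⊤, e: ⊤, f: ⊤}
Applying B3's transfer function to that IN value gives OUT[B3] (row B3 above).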